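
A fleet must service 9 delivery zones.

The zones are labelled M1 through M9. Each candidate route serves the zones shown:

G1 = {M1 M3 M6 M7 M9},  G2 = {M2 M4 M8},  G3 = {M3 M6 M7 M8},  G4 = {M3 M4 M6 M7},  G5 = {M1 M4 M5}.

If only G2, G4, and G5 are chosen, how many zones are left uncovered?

1

Union of G2, G4, G5 = {M1, M2, M3, M4, M5, M6, M7, M8}.
Not covered: M9 — 1 zone.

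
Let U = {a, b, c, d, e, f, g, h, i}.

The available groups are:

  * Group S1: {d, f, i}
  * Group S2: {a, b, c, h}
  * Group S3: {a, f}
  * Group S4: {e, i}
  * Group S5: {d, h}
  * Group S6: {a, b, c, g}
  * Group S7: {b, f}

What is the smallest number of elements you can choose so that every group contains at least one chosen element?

The 4 elements {c, e, f, h} hit every group.
No choice of 3 elements meets every group, so 4 is the minimum.

4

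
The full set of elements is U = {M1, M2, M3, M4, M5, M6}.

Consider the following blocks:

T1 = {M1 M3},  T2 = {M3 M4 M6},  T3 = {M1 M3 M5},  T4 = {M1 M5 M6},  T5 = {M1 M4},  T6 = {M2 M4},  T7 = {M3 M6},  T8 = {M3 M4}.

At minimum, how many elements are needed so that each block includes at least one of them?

3

The 3 elements {M1, M2, M3} hit every block.
No choice of 2 elements meets every block, so 3 is the minimum.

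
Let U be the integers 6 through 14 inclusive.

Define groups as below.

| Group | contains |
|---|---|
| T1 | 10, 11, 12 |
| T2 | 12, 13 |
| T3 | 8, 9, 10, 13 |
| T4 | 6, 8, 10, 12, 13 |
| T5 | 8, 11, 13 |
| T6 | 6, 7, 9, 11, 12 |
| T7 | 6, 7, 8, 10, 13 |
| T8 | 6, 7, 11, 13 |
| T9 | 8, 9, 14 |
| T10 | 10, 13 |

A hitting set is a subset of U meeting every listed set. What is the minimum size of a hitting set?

H = {9, 11, 13} meets every group (each contains at least one member of H), and |H| = 3.
No choice of 2 points meets every group, so 3 is the minimum.

3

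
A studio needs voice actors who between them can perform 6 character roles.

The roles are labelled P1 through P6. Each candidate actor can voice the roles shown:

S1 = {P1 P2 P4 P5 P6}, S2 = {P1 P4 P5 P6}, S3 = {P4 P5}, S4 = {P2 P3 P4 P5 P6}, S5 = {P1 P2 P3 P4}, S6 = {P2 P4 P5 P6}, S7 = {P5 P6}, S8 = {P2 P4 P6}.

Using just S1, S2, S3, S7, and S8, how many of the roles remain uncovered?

Union of S1, S2, S3, S7, S8 = {P1, P2, P4, P5, P6}.
Not covered: P3 — 1 role.

1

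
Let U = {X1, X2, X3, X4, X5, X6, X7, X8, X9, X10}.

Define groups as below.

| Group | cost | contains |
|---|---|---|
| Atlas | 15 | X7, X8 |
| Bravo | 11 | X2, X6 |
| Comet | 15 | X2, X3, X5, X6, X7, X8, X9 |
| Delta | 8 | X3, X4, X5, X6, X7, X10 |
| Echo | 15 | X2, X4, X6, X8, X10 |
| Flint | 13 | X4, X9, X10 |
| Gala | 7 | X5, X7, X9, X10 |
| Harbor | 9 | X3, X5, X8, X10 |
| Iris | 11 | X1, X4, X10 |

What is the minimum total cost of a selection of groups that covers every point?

26

Comet, Iris together cover every point (Comet ∪ Iris = {X1, X2, X3, X4, X5, X6, X7, X8, X9, X10}); total cost 15 + 11 = 26.
The greedy pick Delta, Comet, Iris costs 34; no covering selection beats 26.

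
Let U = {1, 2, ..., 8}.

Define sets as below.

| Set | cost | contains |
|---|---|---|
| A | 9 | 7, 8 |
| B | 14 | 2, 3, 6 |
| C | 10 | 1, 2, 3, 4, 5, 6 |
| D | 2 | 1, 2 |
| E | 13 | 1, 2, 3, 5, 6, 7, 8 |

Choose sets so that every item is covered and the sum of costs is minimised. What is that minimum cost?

19

A, C together cover every item (A ∪ C = {1, 2, 3, 4, 5, 6, 7, 8}); total cost 9 + 10 = 19.
The greedy pick D, C, A costs 21; no covering selection beats 19.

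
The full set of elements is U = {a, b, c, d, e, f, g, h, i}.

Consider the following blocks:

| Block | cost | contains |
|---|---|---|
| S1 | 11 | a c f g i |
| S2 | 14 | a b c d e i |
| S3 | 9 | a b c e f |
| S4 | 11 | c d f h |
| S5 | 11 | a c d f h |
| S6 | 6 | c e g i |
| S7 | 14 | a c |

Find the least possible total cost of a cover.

S3, S5, S6 together cover every element (S3 ∪ S5 ∪ S6 = {a, b, c, d, e, f, g, h, i}); total cost 9 + 11 + 6 = 26.
No covering selection has total cost below 26.

26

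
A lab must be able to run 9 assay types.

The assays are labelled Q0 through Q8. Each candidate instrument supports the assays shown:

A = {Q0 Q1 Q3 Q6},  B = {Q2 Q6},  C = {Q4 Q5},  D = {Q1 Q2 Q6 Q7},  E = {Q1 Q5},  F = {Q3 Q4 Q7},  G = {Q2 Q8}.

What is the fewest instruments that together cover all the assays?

4

A and E and F and G together: A ∪ E ∪ F ∪ G = {Q0, Q1, Q2, Q3, Q4, Q5, Q6, Q7, Q8} — every assay is covered.
Only A contains Q0, so A is forced; the remaining 5 assays need at least 3 more instruments (each remaining instrument adds at most 2) — so at least 4 instruments are needed, and 4 is optimal.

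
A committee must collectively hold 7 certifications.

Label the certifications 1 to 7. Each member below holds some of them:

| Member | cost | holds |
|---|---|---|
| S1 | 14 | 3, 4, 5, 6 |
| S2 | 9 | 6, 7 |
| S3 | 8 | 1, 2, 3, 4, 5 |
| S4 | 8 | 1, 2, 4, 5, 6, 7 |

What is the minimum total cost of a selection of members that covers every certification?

S3, S4 together cover every certification (S3 ∪ S4 = {1, 2, 3, 4, 5, 6, 7}); total cost 8 + 8 = 16.
No covering selection has total cost below 16.

16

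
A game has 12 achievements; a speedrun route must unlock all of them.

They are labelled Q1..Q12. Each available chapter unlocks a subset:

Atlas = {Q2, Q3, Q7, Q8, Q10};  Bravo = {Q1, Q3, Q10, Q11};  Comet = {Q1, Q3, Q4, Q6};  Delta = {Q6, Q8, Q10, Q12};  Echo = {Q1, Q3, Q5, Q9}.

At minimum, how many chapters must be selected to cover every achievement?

5

Atlas and Bravo and Comet and Delta and Echo together: Atlas ∪ Bravo ∪ Comet ∪ Delta ∪ Echo = {Q1, Q2, Q3, Q4, Q5, Q6, Q7, Q8, Q9, Q10, Q11, Q12} — every achievement is covered.
No 4 of the 5 chapters cover everything (all 5 combinations miss at least one achievement), so 5 is optimal.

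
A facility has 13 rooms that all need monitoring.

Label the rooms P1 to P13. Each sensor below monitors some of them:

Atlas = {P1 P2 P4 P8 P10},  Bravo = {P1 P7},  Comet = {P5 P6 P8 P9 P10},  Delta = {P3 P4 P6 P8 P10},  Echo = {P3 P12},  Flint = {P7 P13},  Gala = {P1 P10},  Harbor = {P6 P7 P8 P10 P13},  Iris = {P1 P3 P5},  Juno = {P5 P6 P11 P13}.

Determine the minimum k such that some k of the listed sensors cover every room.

Take {Atlas, Comet, Echo, Flint, Juno}. Their union is {P1, P2, P3, P4, P5, P6, P7, P8, P9, P10, P11, P12, P13}, which is all 13 rooms.
No 4 of the 10 sensors cover everything (all 210 combinations miss at least one room), so 5 is optimal.

5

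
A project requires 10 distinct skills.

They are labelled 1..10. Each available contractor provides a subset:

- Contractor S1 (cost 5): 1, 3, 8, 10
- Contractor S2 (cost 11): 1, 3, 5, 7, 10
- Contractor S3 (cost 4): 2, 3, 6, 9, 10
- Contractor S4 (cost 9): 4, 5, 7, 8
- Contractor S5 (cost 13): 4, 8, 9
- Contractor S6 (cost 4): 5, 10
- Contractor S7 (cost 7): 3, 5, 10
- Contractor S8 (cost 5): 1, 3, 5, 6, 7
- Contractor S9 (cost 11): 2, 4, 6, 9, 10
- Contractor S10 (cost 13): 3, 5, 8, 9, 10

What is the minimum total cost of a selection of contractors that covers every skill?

18

S1, S3, S4 together cover every skill (S1 ∪ S3 ∪ S4 = {1, 2, 3, 4, 5, 6, 7, 8, 9, 10}); total cost 5 + 4 + 9 = 18.
No covering selection has total cost below 18.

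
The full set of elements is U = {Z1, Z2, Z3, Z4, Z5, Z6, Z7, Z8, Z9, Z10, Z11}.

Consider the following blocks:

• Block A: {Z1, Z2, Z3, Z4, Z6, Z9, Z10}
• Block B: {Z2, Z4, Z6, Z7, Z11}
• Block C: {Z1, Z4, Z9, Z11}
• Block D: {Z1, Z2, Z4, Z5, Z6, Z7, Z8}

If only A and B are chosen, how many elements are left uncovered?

Union of A, B = {Z1, Z2, Z3, Z4, Z6, Z7, Z9, Z10, Z11}.
Not covered: Z5, Z8 — 2 elements.

2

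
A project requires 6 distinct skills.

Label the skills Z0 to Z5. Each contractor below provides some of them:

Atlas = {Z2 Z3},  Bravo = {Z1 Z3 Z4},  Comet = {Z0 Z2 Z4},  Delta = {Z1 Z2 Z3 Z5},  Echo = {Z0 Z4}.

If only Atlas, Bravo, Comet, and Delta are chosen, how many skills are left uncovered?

0

Union of Atlas, Bravo, Comet, Delta = {Z0, Z1, Z2, Z3, Z4, Z5} — that's every skill, so 0 are uncovered.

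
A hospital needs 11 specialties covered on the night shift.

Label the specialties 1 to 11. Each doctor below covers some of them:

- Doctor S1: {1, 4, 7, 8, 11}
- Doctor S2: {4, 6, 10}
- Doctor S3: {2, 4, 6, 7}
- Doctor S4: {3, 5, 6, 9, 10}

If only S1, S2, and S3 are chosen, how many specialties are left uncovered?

3

Union of S1, S2, S3 = {1, 2, 4, 6, 7, 8, 10, 11}.
Not covered: 3, 5, 9 — 3 specialties.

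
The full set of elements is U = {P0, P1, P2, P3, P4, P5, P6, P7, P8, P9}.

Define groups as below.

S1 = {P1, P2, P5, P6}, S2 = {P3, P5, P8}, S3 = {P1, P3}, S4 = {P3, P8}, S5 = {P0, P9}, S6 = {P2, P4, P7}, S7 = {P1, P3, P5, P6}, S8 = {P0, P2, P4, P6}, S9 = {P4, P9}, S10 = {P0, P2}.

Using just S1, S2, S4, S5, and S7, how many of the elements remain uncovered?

2

Union of S1, S2, S4, S5, S7 = {P0, P1, P2, P3, P5, P6, P8, P9}.
Not covered: P4, P7 — 2 elements.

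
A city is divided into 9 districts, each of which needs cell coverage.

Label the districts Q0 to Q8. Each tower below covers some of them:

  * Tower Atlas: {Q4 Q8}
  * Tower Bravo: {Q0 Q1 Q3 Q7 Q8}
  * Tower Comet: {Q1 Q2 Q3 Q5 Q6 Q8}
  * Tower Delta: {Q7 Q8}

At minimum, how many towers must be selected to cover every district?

Take {Atlas, Bravo, Comet}. Their union is {Q0, Q1, Q2, Q3, Q4, Q5, Q6, Q7, Q8}, which is all 9 districts.
Only Bravo contains Q0, so Bravo is forced; the remaining 4 districts need at least 2 more towers (each remaining tower adds at most 3) — so at least 3 towers are needed, and 3 is optimal.

3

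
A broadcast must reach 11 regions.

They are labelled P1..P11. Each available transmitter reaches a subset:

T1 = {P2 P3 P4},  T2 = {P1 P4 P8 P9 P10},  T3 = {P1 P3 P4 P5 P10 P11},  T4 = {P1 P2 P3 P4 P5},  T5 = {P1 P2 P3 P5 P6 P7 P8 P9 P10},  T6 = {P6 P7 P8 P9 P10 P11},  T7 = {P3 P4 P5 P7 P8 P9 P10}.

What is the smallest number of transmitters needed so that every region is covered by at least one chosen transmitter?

T3 and T5 together: T3 ∪ T5 = {P1, P2, P3, P4, P5, P6, P7, P8, P9, P10, P11} — every region is covered.
No single transmitter has all 11 regions (the largest, T5, has 9), so 2 is optimal.

2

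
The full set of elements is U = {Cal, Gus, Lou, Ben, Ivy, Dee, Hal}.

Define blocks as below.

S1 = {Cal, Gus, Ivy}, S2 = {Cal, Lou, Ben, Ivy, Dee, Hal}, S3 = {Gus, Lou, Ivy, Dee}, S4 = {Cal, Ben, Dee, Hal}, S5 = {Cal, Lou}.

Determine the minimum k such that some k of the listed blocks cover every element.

2

S2 and S3 cover everything between them: the union {Cal, Gus, Lou, Ben, Ivy, Dee, Hal} is all of U.
No single block has all 7 elements (the largest, S2, has 6), so 2 is optimal.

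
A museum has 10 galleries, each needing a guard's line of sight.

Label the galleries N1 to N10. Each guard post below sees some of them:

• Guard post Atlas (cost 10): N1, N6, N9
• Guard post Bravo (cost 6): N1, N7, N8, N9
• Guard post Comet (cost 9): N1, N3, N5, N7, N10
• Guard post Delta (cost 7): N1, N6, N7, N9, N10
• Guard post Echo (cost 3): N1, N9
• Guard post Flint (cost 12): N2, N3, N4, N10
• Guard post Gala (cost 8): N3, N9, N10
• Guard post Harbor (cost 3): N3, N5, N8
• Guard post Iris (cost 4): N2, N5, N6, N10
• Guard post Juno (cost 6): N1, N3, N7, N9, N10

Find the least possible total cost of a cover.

Bravo, Flint, Iris together cover every gallery (Bravo ∪ Flint ∪ Iris = {N1, N2, N3, N4, N5, N6, N7, N8, N9, N10}); total cost 6 + 12 + 4 = 22.
The greedy pick Harbor, Iris, Echo, Bravo, Flint costs 28; no covering selection beats 22.

22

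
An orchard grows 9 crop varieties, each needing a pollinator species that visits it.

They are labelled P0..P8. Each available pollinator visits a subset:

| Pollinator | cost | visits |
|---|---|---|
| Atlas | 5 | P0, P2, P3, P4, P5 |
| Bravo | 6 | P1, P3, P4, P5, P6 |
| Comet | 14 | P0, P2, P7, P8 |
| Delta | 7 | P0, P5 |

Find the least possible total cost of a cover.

Bravo, Comet together cover every variety (Bravo ∪ Comet = {P0, P1, P2, P3, P4, P5, P6, P7, P8}); total cost 6 + 14 = 20.
The greedy pick Atlas, Bravo, Comet costs 25; no covering selection beats 20.

20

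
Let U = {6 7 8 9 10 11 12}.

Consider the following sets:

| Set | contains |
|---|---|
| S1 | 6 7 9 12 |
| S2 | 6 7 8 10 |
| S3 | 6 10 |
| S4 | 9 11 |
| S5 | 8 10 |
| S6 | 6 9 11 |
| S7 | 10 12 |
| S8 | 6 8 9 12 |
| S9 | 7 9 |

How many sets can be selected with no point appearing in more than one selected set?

2

S3, S4 are pairwise disjoint (S3={6,10}; S4={9,11}).
Every remaining set overlaps one of these, and no 3 of the listed sets are pairwise disjoint, so 2 is the maximum.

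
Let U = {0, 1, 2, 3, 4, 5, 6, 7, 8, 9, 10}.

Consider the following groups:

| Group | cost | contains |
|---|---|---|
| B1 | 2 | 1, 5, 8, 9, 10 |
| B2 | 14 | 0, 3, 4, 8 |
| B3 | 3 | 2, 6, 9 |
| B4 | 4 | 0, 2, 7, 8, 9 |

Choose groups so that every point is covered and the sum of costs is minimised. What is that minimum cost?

23

B1, B2, B3, B4 together cover every point (B1 ∪ B2 ∪ B3 ∪ B4 = {0, 1, 2, 3, 4, 5, 6, 7, 8, 9, 10}); total cost 2 + 14 + 3 + 4 = 23.
No covering selection has total cost below 23.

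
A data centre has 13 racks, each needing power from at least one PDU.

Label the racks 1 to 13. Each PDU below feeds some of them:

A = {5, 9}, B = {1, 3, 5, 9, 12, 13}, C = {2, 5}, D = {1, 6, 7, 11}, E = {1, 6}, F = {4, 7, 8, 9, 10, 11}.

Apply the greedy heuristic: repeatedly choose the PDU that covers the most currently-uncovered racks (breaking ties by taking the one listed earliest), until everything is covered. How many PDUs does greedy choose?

Greedy: pick B (covers 6 new) → pick F (covers 5 new) → pick C (covers 1 new) → pick D (covers 1 new). Total picks: 4.

4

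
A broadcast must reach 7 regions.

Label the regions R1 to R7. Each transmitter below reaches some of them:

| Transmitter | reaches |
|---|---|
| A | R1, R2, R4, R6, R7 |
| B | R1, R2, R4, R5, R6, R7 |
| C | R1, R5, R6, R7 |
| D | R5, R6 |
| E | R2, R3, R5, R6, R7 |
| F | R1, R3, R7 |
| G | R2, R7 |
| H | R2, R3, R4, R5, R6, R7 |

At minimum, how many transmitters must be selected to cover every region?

2

Take {B, F}. Their union is {R1, R2, R3, R4, R5, R6, R7}, which is all 7 regions.
No single transmitter has all 7 regions (the largest, B, has 6), so 2 is optimal.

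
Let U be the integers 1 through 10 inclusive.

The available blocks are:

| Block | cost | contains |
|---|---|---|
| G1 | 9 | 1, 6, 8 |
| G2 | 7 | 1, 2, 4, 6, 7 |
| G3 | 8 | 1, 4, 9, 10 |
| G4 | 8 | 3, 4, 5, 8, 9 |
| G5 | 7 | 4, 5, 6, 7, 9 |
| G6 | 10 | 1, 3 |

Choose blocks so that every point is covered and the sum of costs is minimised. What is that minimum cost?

G2, G3, G4 together cover every point (G2 ∪ G3 ∪ G4 = {1, 2, 3, 4, 5, 6, 7, 8, 9, 10}); total cost 7 + 8 + 8 = 23.
No covering selection has total cost below 23.

23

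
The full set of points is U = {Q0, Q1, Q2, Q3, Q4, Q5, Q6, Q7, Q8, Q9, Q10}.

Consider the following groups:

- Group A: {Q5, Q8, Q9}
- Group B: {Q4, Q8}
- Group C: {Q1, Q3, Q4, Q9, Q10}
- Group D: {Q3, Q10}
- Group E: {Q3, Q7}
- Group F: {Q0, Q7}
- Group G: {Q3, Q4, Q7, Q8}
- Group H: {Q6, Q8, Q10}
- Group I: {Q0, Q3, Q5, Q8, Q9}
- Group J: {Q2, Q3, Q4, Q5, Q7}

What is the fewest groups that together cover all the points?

C, H, I, and J cover everything between them: the union {Q0, Q1, Q2, Q3, Q4, Q5, Q6, Q7, Q8, Q9, Q10} is all of U.
No 3 of the 10 groups cover everything (all 120 combinations miss at least one point), so 4 is optimal.

4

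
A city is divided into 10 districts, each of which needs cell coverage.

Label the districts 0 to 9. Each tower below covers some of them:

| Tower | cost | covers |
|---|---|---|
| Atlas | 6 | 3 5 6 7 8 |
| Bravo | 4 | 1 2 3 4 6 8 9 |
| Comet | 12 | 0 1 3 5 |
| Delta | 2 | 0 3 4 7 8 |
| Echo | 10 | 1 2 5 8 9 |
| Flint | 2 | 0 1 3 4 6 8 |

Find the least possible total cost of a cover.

Atlas, Bravo, Flint together cover every district (Atlas ∪ Bravo ∪ Flint = {0, 1, 2, 3, 4, 5, 6, 7, 8, 9}); total cost 6 + 4 + 2 = 12.
The greedy pick Flint, Bravo, Delta, Atlas costs 14; no covering selection beats 12.

12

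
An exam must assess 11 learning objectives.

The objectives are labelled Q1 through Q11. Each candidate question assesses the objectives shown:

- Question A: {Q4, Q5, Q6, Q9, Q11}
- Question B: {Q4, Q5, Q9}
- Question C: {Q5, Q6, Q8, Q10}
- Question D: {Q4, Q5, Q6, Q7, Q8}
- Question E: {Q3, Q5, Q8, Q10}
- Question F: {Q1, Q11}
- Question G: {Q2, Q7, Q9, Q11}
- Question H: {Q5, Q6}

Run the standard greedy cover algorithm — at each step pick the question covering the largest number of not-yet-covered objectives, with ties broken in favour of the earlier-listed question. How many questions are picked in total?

4

Greedy: pick A (covers 5 new) → pick E (covers 3 new) → pick G (covers 2 new) → pick F (covers 1 new). Total picks: 4.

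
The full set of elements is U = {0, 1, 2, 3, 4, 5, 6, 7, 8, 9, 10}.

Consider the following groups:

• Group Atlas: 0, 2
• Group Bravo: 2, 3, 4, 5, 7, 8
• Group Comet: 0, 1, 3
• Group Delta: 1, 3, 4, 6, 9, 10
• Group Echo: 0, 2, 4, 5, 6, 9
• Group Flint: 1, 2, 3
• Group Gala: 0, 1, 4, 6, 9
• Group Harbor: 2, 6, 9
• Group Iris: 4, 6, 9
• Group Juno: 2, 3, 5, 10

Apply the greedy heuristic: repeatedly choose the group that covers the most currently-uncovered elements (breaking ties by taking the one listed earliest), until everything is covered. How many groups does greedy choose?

Greedy: pick Bravo (covers 6 new) → pick Delta (covers 4 new) → pick Atlas (covers 1 new). Total picks: 3.

3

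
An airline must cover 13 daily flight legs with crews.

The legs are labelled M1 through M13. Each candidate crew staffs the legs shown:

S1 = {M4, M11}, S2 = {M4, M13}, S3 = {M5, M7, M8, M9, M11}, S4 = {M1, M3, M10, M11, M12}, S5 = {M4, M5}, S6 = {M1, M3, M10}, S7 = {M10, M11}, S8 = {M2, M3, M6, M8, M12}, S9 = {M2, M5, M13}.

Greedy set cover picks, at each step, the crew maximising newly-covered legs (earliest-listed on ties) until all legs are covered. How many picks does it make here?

Greedy: pick S3 (covers 5 new) → pick S4 (covers 4 new) → pick S2 (covers 2 new) → pick S8 (covers 2 new). Total picks: 4.

4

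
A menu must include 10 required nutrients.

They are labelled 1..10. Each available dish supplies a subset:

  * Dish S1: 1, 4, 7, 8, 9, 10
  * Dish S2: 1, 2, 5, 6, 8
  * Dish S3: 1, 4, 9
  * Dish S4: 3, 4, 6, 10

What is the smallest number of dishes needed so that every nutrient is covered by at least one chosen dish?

Take {S1, S2, S4}. Their union is {1, 2, 3, 4, 5, 6, 7, 8, 9, 10}, which is all 10 nutrients.
Only S2 contains 2, so S2 is forced; the remaining 5 nutrients need at least 2 more dishes (each remaining dish adds at most 4) — so at least 3 dishes are needed, and 3 is optimal.

3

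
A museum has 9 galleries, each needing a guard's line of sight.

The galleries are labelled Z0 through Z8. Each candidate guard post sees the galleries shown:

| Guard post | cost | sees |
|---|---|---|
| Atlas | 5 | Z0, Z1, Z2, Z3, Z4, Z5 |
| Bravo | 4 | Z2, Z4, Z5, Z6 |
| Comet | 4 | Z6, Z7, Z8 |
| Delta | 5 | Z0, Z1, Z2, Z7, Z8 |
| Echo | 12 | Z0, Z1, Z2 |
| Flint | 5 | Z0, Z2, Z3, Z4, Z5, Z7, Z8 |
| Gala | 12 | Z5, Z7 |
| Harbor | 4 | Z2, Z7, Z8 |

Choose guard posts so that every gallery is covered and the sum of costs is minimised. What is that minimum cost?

9

Atlas, Comet together cover every gallery (Atlas ∪ Comet = {Z0, Z1, Z2, Z3, Z4, Z5, Z6, Z7, Z8}); total cost 5 + 4 = 9.
The greedy pick Flint, Bravo, Atlas costs 14; no covering selection beats 9.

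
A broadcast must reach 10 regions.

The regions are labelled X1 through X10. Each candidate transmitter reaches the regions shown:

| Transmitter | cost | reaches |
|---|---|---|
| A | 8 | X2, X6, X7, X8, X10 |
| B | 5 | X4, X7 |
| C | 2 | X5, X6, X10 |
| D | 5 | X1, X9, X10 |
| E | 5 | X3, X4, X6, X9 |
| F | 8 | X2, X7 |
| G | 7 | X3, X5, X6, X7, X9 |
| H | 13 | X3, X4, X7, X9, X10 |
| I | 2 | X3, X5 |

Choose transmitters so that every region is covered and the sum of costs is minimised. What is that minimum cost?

20

A, D, E, I together cover every region (A ∪ D ∪ E ∪ I = {X1, X2, X3, X4, X5, X6, X7, X8, X9, X10}); total cost 8 + 5 + 5 + 2 = 20.
No covering selection has total cost below 20.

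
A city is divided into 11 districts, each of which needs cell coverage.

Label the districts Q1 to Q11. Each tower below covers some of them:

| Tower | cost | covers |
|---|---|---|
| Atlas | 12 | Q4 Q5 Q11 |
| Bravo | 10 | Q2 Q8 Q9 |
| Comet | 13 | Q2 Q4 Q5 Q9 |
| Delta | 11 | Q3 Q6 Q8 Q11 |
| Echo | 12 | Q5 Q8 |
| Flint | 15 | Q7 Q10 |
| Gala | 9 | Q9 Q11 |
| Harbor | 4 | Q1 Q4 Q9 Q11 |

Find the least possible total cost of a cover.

43

Comet, Delta, Flint, Harbor together cover every district (Comet ∪ Delta ∪ Flint ∪ Harbor = {Q1, Q2, Q3, Q4, Q5, Q6, Q7, Q8, Q9, Q10, Q11}); total cost 13 + 11 + 15 + 4 = 43.
No covering selection has total cost below 43.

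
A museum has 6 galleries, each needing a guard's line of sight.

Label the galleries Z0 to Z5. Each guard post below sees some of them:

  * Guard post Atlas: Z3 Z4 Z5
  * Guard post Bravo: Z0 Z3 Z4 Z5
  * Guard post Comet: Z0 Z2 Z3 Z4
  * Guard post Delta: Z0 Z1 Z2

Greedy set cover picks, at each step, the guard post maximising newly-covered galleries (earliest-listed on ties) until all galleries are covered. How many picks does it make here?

2

Greedy: pick Bravo (covers 4 new) → pick Delta (covers 2 new). Total picks: 2.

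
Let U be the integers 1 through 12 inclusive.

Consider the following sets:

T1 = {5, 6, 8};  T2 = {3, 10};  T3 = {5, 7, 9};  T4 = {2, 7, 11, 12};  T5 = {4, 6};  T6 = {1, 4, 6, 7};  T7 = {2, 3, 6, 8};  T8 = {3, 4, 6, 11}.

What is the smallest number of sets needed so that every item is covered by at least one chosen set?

T2, T3, T4, T6, and T7 cover everything between them: the union {1, 2, 3, 4, 5, 6, 7, 8, 9, 10, 11, 12} is all of U.
No 4 of the 8 sets cover everything (all 70 combinations miss at least one item), so 5 is optimal.

5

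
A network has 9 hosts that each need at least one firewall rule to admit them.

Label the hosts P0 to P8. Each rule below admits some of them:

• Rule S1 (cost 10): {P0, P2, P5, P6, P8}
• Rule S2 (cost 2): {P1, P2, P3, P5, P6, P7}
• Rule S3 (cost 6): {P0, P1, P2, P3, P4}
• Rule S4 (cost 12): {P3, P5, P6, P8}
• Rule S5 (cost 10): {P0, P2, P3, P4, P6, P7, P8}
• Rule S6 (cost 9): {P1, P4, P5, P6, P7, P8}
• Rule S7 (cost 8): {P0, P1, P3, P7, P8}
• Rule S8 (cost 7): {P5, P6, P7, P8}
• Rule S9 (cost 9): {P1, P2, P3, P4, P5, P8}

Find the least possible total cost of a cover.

12

S2, S5 together cover every host (S2 ∪ S5 = {P0, P1, P2, P3, P4, P5, P6, P7, P8}); total cost 2 + 10 = 12.
The greedy pick S2, S3, S8 costs 15; no covering selection beats 12.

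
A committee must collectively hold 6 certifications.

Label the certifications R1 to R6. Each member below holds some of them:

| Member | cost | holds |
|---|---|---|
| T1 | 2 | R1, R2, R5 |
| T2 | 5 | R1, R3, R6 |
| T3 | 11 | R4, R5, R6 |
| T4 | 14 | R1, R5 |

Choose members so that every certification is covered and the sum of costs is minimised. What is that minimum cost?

18

T1, T2, T3 together cover every certification (T1 ∪ T2 ∪ T3 = {R1, R2, R3, R4, R5, R6}); total cost 2 + 5 + 11 = 18.
No covering selection has total cost below 18.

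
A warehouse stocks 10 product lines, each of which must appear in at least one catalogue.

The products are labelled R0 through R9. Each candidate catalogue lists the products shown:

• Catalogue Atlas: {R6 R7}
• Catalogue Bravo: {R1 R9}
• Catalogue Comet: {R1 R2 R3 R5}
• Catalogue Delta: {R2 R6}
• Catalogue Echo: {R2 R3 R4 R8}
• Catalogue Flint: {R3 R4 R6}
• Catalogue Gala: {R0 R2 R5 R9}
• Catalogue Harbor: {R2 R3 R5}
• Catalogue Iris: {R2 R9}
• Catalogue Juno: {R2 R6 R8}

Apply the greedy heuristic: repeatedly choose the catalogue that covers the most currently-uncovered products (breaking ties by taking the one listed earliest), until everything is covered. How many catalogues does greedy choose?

Greedy: pick Comet (covers 4 new) → pick Atlas (covers 2 new) → pick Echo (covers 2 new) → pick Gala (covers 2 new). Total picks: 4.

4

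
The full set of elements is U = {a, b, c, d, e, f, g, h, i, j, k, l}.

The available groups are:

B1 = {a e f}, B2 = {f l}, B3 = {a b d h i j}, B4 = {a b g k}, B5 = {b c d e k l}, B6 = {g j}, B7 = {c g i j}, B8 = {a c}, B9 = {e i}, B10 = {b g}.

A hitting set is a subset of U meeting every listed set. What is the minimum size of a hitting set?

T = {c, f, g, i} meets every group (each contains at least one member of T), and |T| = 4.
The groups B2, B6, B8, B9 are pairwise disjoint, so any hitting set needs a separate element for each — at least 4. Hence 4 is optimal.

4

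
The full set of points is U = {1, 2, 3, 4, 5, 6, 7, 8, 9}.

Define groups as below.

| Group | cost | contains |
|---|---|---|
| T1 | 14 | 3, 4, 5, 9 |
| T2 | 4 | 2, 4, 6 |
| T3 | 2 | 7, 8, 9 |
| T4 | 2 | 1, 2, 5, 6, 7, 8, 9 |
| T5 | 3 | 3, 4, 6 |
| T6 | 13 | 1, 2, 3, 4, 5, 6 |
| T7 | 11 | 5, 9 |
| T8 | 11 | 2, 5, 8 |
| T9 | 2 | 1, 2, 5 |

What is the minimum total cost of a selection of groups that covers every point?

5

T4, T5 together cover every point (T4 ∪ T5 = {1, 2, 3, 4, 5, 6, 7, 8, 9}); total cost 2 + 3 = 5.
No covering selection has total cost below 5.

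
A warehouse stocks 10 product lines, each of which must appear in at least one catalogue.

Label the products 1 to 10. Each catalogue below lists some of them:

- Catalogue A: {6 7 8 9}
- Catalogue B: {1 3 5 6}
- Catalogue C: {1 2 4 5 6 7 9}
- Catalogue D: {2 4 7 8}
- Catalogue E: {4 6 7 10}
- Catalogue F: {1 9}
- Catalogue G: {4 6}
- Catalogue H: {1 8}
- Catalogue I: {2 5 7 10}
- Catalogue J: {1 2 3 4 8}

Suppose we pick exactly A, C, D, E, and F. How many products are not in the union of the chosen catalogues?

Union of A, C, D, E, F = {1, 2, 4, 5, 6, 7, 8, 9, 10}.
Not covered: 3 — 1 product.

1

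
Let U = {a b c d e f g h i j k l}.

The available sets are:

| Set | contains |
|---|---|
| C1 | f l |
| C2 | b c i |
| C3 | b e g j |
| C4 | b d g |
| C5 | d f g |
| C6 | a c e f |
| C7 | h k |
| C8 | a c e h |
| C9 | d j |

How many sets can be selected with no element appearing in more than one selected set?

C1, C2, C7, C9 are pairwise disjoint (C1={f,l}; C2={b,c,i}; C7={h,k}; C9={d,j}).
Every remaining set overlaps one of these, and no 5 of the listed sets are pairwise disjoint, so 4 is the maximum.

4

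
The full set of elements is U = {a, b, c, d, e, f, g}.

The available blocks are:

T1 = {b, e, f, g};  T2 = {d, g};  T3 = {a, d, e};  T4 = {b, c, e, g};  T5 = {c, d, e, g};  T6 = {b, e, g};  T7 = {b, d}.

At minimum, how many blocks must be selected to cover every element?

3

T1, T3, and T5 cover everything between them: the union {a, b, c, d, e, f, g} is all of U.
Only T3 contains a, so T3 is forced; the remaining 4 elements need at least 2 more blocks (each remaining block adds at most 3) — so at least 3 blocks are needed, and 3 is optimal.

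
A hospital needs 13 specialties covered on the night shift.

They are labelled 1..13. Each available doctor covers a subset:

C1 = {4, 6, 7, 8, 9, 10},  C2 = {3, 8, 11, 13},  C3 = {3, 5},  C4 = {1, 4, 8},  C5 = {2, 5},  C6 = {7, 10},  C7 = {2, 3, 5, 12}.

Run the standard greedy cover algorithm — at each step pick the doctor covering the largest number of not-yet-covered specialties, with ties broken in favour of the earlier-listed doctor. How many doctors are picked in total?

Greedy: pick C1 (covers 6 new) → pick C7 (covers 4 new) → pick C2 (covers 2 new) → pick C4 (covers 1 new). Total picks: 4.

4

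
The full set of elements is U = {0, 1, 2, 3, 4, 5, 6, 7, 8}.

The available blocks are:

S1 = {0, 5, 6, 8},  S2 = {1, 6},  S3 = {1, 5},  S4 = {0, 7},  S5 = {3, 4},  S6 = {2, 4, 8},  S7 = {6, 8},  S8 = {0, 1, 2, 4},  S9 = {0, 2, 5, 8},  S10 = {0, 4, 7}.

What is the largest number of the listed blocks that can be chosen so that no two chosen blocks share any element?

S3, S4, S5, S7 are pairwise disjoint (S3={1,5}; S4={0,7}; S5={3,4}; S7={6,8}).
Every remaining block overlaps one of these, and no 5 of the listed blocks are pairwise disjoint, so 4 is the maximum.

4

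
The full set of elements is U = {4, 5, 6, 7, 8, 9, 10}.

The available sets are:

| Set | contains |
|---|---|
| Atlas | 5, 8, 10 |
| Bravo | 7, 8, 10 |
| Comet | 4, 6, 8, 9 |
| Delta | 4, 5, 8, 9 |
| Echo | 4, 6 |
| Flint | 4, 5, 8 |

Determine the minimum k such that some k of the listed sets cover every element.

3

Atlas, Bravo, and Comet cover everything between them: the union {4, 5, 6, 7, 8, 9, 10} is all of U.
Only Bravo contains 7, so Bravo is forced; the remaining 4 elements need at least 2 more sets (each remaining set adds at most 3) — so at least 3 sets are needed, and 3 is optimal.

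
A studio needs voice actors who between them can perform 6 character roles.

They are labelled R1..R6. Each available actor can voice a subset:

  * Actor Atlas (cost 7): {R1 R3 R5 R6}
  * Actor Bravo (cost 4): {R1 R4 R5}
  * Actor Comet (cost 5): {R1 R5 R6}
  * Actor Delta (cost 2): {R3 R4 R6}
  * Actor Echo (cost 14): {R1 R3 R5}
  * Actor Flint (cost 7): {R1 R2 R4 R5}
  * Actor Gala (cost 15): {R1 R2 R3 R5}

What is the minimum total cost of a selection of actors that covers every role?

Delta, Flint together cover every role (Delta ∪ Flint = {R1, R2, R3, R4, R5, R6}); total cost 2 + 7 = 9.
The greedy pick Delta, Bravo, Flint costs 13; no covering selection beats 9.

9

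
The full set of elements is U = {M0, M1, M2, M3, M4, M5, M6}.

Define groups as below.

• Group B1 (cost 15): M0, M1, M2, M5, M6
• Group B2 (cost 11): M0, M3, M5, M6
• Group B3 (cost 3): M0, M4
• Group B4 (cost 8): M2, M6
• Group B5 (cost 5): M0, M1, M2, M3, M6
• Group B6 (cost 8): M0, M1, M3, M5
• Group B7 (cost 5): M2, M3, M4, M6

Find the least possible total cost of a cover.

B6, B7 together cover every element (B6 ∪ B7 = {M0, M1, M2, M3, M4, M5, M6}); total cost 8 + 5 = 13.
The greedy pick B5, B3, B6 costs 16; no covering selection beats 13.

13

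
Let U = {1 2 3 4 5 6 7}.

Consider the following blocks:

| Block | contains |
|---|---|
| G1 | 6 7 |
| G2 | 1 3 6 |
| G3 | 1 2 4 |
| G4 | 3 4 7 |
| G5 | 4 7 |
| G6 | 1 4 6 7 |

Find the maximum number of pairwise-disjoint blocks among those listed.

2

G1, G3 are pairwise disjoint (G1={6,7}; G3={1,2,4}).
Every remaining block overlaps one of these, and no 3 of the listed blocks are pairwise disjoint, so 2 is the maximum.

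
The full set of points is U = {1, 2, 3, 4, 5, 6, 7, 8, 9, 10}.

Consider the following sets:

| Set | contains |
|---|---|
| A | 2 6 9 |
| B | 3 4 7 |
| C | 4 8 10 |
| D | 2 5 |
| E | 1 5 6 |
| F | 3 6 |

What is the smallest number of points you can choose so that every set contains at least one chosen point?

3

Take H = {2, 4, 6}. Each listed set contains at least one of these, so H is a hitting set of size 3.
The sets C, D, F are pairwise disjoint, so any hitting set needs a separate point for each — at least 3. Hence 3 is optimal.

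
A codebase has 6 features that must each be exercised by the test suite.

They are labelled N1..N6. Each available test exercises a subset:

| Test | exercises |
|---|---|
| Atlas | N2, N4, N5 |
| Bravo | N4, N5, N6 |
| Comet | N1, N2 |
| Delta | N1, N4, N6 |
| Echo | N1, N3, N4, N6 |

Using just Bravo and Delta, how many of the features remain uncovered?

2

Union of Bravo, Delta = {N1, N4, N5, N6}.
Not covered: N2, N3 — 2 features.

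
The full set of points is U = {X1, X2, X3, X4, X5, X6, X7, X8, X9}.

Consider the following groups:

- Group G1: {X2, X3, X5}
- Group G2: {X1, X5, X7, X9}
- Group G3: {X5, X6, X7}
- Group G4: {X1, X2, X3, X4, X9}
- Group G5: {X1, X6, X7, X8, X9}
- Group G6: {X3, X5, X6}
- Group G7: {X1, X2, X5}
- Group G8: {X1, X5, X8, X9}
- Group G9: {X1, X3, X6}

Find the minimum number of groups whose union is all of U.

3

G2, G4, and G5 cover everything between them: the union {X1, X2, X3, X4, X5, X6, X7, X8, X9} is all of U.
Only G4 contains X4, so G4 is forced; the remaining 4 points need at least 2 more groups (each remaining group adds at most 3) — so at least 3 groups are needed, and 3 is optimal.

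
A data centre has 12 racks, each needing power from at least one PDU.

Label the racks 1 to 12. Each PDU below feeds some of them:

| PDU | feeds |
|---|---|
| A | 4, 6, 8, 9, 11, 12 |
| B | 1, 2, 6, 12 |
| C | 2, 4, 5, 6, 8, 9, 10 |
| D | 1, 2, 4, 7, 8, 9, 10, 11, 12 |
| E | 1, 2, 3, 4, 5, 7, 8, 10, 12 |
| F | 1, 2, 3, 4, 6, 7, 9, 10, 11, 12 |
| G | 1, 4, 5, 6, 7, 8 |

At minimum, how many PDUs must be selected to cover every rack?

Take {F, G}. Their union is {1, 2, 3, 4, 5, 6, 7, 8, 9, 10, 11, 12}, which is all 12 racks.
No single PDU has all 12 racks (the largest, F, has 10), so 2 is optimal.

2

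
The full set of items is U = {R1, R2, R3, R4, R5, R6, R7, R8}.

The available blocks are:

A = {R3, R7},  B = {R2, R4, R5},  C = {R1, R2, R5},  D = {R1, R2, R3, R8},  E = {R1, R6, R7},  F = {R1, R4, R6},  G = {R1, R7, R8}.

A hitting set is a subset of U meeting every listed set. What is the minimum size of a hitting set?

3

Take H = {R1, R3, R5}. Each listed block contains at least one of these, so H is a hitting set of size 3.
No choice of 2 items meets every block, so 3 is the minimum.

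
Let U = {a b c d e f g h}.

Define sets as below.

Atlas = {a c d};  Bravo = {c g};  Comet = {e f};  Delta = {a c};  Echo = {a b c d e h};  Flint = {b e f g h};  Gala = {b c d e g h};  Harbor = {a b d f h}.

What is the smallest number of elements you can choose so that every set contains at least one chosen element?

2

Take T = {c, f}. Each listed set contains at least one of these, so T is a hitting set of size 2.
The sets Atlas, Comet are pairwise disjoint, so any hitting set needs a separate element for each — at least 2. Hence 2 is optimal.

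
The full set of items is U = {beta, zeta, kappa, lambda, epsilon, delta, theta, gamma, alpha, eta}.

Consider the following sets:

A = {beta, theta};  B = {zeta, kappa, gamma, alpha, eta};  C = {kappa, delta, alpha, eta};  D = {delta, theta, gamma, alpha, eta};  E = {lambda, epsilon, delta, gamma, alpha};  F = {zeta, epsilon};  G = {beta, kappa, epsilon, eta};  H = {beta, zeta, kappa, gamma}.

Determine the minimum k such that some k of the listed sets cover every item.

Take {D, E, H}. Their union is {beta, zeta, kappa, lambda, epsilon, delta, theta, gamma, alpha, eta}, which is all 10 items.
Only E contains lambda, so E is forced; the remaining 5 items need at least 2 more sets (each remaining set adds at most 3) — so at least 3 sets are needed, and 3 is optimal.

3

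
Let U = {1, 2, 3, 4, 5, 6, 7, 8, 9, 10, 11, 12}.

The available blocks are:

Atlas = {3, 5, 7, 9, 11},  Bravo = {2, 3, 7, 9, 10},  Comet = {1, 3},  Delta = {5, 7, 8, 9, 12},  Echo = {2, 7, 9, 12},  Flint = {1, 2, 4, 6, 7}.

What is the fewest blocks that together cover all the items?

Atlas and Bravo and Delta and Flint together: Atlas ∪ Bravo ∪ Delta ∪ Flint = {1, 2, 3, 4, 5, 6, 7, 8, 9, 10, 11, 12} — every item is covered.
Only Bravo contains 10, so Bravo is forced; the remaining 7 items need at least 3 more blocks (each remaining block adds at most 3) — so at least 4 blocks are needed, and 4 is optimal.

4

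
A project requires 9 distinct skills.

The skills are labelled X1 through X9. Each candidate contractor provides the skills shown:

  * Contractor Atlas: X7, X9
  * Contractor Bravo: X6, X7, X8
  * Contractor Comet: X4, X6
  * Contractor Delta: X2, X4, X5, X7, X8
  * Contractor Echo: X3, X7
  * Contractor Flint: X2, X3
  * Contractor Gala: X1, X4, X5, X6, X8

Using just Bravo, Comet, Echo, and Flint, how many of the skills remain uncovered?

Union of Bravo, Comet, Echo, Flint = {X2, X3, X4, X6, X7, X8}.
Not covered: X1, X5, X9 — 3 skills.

3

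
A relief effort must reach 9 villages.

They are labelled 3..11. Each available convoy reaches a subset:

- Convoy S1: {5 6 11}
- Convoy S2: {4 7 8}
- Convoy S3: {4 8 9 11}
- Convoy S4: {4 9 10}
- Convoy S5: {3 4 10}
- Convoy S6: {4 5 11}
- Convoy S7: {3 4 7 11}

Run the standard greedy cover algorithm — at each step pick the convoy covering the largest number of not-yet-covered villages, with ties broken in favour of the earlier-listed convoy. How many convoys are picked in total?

Greedy: pick S3 (covers 4 new) → pick S1 (covers 2 new) → pick S5 (covers 2 new) → pick S2 (covers 1 new). Total picks: 4.

4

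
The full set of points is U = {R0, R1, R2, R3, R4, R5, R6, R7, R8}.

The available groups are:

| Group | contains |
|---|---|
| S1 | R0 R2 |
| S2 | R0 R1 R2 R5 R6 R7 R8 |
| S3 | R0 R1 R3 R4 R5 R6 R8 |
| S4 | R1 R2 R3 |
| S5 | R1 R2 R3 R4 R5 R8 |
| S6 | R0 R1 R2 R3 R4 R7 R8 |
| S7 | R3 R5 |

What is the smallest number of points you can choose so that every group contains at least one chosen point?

H = {R2, R3} meets every group (each contains at least one member of H), and |H| = 2.
The groups S1, S7 are pairwise disjoint, so any hitting set needs a separate point for each — at least 2. Hence 2 is optimal.

2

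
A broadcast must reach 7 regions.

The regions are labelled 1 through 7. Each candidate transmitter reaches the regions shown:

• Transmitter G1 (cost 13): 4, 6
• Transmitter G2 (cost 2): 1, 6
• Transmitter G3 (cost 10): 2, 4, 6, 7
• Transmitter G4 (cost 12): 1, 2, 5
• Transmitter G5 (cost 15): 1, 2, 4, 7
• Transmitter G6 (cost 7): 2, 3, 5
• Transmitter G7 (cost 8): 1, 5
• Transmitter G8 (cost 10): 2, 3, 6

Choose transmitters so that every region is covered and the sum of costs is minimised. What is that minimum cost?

19

G2, G3, G6 together cover every region (G2 ∪ G3 ∪ G6 = {1, 2, 3, 4, 5, 6, 7}); total cost 2 + 10 + 7 = 19.
No covering selection has total cost below 19.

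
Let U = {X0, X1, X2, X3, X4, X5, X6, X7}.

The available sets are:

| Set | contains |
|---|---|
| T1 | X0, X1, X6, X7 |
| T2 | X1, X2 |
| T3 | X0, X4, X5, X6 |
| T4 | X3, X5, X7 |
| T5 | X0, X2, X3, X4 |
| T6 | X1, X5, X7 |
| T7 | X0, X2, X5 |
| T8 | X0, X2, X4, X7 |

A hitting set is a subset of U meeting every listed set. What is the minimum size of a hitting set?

3

H = {X0, X1, X7} meets every set (each contains at least one member of H), and |H| = 3.
No choice of 2 elements meets every set, so 3 is the minimum.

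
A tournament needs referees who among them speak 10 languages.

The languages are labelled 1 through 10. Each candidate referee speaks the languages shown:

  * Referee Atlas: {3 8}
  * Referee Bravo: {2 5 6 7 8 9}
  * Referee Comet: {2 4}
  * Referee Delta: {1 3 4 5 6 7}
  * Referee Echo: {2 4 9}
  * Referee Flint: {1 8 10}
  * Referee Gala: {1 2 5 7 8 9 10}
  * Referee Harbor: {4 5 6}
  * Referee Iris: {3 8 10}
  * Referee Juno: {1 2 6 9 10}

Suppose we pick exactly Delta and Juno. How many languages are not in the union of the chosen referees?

Union of Delta, Juno = {1, 2, 3, 4, 5, 6, 7, 9, 10}.
Not covered: 8 — 1 language.

1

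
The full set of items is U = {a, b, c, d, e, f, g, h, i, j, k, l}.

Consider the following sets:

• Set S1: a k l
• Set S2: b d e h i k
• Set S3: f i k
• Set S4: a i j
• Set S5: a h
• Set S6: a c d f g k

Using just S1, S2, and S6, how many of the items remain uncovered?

Union of S1, S2, S6 = {a, b, c, d, e, f, g, h, i, k, l}.
Not covered: j — 1 item.

1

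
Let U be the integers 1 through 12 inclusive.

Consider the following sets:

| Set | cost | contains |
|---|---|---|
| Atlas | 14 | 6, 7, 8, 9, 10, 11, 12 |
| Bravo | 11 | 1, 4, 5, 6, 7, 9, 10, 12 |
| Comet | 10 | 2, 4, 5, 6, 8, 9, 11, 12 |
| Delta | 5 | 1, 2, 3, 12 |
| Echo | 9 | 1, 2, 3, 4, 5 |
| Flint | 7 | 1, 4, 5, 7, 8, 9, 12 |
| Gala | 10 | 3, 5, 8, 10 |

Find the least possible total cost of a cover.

23

Atlas, Echo together cover every point (Atlas ∪ Echo = {1, 2, 3, 4, 5, 6, 7, 8, 9, 10, 11, 12}); total cost 14 + 9 = 23.
The greedy pick Flint, Delta, Atlas costs 26; no covering selection beats 23.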